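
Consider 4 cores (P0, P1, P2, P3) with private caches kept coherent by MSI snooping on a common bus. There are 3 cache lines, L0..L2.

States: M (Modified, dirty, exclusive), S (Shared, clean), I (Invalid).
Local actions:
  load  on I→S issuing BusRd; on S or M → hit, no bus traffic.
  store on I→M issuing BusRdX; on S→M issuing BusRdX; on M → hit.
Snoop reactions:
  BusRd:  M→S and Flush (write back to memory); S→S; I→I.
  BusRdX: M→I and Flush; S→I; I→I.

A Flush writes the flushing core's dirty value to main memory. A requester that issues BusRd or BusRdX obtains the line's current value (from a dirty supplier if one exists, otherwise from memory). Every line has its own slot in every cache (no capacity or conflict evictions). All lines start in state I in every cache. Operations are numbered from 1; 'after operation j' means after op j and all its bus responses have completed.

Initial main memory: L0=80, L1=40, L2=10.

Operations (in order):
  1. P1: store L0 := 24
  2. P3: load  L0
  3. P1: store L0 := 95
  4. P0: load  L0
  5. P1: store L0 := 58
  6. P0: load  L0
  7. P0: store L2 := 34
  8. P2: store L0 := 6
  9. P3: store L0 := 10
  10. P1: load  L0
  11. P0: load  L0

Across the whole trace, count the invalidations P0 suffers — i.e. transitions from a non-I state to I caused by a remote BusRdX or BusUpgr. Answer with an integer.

  op1 P1: store L0 := 24 → I/M/I/I on L0; bus BusRdX; mem=80
  op2 P3: load  L0 → I/S/I/S on L0; bus BusRd Flush; mem=24
  op3 P1: store L0 := 95 → I/M/I/I on L0; bus BusRdX; mem=24
  op4 P0: load  L0 → S/S/I/I on L0; bus BusRd Flush; mem=95
  op5 P1: store L0 := 58 → I/M/I/I on L0; bus BusRdX; mem=95
  op6 P0: load  L0 → S/S/I/I on L0; bus BusRd Flush; mem=58
  op7 P0: store L2 := 34 → M/I/I/I on L2; bus BusRdX; mem=10
  op8 P2: store L0 := 6 → I/I/M/I on L0; bus BusRdX; mem=58
  op9 P3: store L0 := 10 → I/I/I/M on L0; bus BusRdX Flush; mem=6
  op10 P1: load  L0 → I/S/I/S on L0; bus BusRd Flush; mem=10
  op11 P0: load  L0 → S/S/I/S on L0; bus BusRd; mem=10

invalidations = 2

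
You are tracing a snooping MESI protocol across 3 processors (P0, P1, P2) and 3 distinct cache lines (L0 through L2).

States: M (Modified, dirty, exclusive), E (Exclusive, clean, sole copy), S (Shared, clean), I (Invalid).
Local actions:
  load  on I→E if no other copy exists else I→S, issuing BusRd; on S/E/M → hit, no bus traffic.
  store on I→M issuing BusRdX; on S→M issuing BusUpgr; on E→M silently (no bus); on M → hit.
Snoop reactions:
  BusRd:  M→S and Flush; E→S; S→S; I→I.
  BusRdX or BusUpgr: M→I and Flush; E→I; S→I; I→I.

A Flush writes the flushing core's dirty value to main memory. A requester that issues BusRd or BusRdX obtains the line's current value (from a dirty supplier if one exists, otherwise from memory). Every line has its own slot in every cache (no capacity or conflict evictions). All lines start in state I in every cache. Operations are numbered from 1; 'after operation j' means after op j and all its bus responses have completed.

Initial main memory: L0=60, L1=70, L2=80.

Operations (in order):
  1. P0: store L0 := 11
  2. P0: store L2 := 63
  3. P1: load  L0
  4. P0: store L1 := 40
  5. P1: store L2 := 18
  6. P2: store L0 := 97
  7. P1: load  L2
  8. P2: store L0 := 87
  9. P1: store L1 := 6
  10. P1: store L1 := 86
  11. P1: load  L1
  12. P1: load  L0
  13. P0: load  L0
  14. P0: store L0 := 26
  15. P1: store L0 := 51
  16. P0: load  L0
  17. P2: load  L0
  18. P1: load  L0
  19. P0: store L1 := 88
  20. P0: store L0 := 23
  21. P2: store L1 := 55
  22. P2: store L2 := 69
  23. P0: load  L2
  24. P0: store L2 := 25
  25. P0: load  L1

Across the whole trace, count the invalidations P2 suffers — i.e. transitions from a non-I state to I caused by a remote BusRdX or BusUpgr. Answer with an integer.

invalidations = 3

1. P0: store L0 := 11  bus=[BusRdX]  L0: P0=M P1=I P2=I  mem[L0]=60
2. P0: store L2 := 63  bus=[BusRdX]  L2: P0=M P1=I P2=I  mem[L2]=80
3. P1: load  L0  bus=[BusRd,Flush]  L0: P0=S P1=S P2=I  mem[L0]=11
4. P0: store L1 := 40  bus=[BusRdX]  L1: P0=M P1=I P2=I  mem[L1]=70
5. P1: store L2 := 18  bus=[BusRdX,Flush]  L2: P0=I P1=M P2=I  mem[L2]=63
6. P2: store L0 := 97  bus=[BusRdX]  L0: P0=I P1=I P2=M  mem[L0]=11
7. P1: load  L2  bus=[-]  L2: P0=I P1=M P2=I  mem[L2]=63
8. P2: store L0 := 87  bus=[-]  L0: P0=I P1=I P2=M  mem[L0]=11
9. P1: store L1 := 6  bus=[BusRdX,Flush]  L1: P0=I P1=M P2=I  mem[L1]=40
10. P1: store L1 := 86  bus=[-]  L1: P0=I P1=M P2=I  mem[L1]=40
11. P1: load  L1  bus=[-]  L1: P0=I P1=M P2=I  mem[L1]=40
12. P1: load  L0  bus=[BusRd,Flush]  L0: P0=I P1=S P2=S  mem[L0]=87
13. P0: load  L0  bus=[BusRd]  L0: P0=S P1=S P2=S  mem[L0]=87
14. P0: store L0 := 26  bus=[BusUpgr]  L0: P0=M P1=I P2=I  mem[L0]=87
15. P1: store L0 := 51  bus=[BusRdX,Flush]  L0: P0=I P1=M P2=I  mem[L0]=26
16. P0: load  L0  bus=[BusRd,Flush]  L0: P0=S P1=S P2=I  mem[L0]=51
17. P2: load  L0  bus=[BusRd]  L0: P0=S P1=S P2=S  mem[L0]=51
18. P1: load  L0  bus=[-]  L0: P0=S P1=S P2=S  mem[L0]=51
19. P0: store L1 := 88  bus=[BusRdX,Flush]  L1: P0=M P1=I P2=I  mem[L1]=86
20. P0: store L0 := 23  bus=[BusUpgr]  L0: P0=M P1=I P2=I  mem[L0]=51
21. P2: store L1 := 55  bus=[BusRdX,Flush]  L1: P0=I P1=I P2=M  mem[L1]=88
22. P2: store L2 := 69  bus=[BusRdX,Flush]  L2: P0=I P1=I P2=M  mem[L2]=18
23. P0: load  L2  bus=[BusRd,Flush]  L2: P0=S P1=I P2=S  mem[L2]=69
24. P0: store L2 := 25  bus=[BusUpgr]  L2: P0=M P1=I P2=I  mem[L2]=69
25. P0: load  L1  bus=[BusRd,Flush]  L1: P0=S P1=I P2=S  mem[L1]=55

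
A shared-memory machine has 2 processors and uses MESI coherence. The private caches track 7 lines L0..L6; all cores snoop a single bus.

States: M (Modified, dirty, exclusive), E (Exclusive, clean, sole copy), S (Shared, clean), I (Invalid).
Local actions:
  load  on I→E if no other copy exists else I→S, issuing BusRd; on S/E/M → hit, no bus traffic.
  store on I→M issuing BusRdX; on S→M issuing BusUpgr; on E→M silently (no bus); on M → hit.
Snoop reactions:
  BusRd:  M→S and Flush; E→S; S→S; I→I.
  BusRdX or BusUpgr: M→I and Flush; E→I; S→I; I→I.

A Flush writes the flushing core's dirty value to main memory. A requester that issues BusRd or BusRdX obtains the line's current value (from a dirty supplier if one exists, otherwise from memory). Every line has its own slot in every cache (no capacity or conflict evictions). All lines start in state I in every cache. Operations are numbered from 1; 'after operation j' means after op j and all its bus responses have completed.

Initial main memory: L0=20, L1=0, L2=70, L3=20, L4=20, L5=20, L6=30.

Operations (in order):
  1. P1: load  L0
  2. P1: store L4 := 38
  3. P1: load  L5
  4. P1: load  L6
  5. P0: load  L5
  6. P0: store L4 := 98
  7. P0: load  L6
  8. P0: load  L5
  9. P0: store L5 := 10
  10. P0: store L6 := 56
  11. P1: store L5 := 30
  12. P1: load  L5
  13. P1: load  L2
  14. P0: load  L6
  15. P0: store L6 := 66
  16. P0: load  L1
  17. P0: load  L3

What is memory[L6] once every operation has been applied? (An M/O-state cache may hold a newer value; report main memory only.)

memory[L6] = 30

  op1 P1: load  L0 → I/E on L0; bus BusRd; mem=20
  op2 P1: store L4 := 38 → I/M on L4; bus BusRdX; mem=20
  op3 P1: load  L5 → I/E on L5; bus BusRd; mem=20
  op4 P1: load  L6 → I/E on L6; bus BusRd; mem=30
  op5 P0: load  L5 → S/S on L5; bus BusRd; mem=20
  op6 P0: store L4 := 98 → M/I on L4; bus BusRdX Flush; mem=38
  op7 P0: load  L6 → S/S on L6; bus BusRd; mem=30
  op8 P0: load  L5 → S/S on L5; bus (none); mem=20
  op9 P0: store L5 := 10 → M/I on L5; bus BusUpgr; mem=20
  op10 P0: store L6 := 56 → M/I on L6; bus BusUpgr; mem=30
  op11 P1: store L5 := 30 → I/M on L5; bus BusRdX Flush; mem=10
  op12 P1: load  L5 → I/M on L5; bus (none); mem=10
  op13 P1: load  L2 → I/E on L2; bus BusRd; mem=70
  op14 P0: load  L6 → M/I on L6; bus (none); mem=30
  op15 P0: store L6 := 66 → M/I on L6; bus (none); mem=30
  op16 P0: load  L1 → E/I on L1; bus BusRd; mem=0
  op17 P0: load  L3 → E/I on L3; bus BusRd; mem=20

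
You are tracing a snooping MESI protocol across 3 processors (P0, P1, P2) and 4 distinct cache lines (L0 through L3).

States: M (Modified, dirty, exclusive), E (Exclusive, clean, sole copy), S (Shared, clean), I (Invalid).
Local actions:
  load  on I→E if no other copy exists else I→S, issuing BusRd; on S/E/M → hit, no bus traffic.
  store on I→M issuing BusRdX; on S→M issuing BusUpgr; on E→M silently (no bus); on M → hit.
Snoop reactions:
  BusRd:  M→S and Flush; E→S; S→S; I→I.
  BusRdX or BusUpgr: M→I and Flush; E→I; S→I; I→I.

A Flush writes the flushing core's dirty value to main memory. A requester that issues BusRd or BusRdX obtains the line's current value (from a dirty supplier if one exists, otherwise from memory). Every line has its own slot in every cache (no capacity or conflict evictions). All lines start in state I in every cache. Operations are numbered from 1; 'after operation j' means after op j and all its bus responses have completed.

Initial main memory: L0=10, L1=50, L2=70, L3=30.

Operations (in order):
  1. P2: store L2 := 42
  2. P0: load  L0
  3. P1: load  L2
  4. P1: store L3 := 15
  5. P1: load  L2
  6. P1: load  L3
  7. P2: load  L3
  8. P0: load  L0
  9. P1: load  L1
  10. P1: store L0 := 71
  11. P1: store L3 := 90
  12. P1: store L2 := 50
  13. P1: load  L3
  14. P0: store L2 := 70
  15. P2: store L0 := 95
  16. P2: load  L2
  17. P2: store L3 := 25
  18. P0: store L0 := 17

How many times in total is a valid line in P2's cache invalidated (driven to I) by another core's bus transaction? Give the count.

invalidations = 3

step 1: P2: store L2 := 42  ⟶  IIM  (L2)  txn=BusRdX  M[L2]=70
step 2: P0: load  L0  ⟶  EII  (L0)  txn=BusRd  M[L0]=10
step 3: P1: load  L2  ⟶  ISS  (L2)  txn=BusRd+Flush  M[L2]=42
step 4: P1: store L3 := 15  ⟶  IMI  (L3)  txn=BusRdX  M[L3]=30
step 5: P1: load  L2  ⟶  ISS  (L2)  txn=∅  M[L2]=42
step 6: P1: load  L3  ⟶  IMI  (L3)  txn=∅  M[L3]=30
step 7: P2: load  L3  ⟶  ISS  (L3)  txn=BusRd+Flush  M[L3]=15
step 8: P0: load  L0  ⟶  EII  (L0)  txn=∅  M[L0]=10
step 9: P1: load  L1  ⟶  IEI  (L1)  txn=BusRd  M[L1]=50
step 10: P1: store L0 := 71  ⟶  IMI  (L0)  txn=BusRdX  M[L0]=10
step 11: P1: store L3 := 90  ⟶  IMI  (L3)  txn=BusUpgr  M[L3]=15
step 12: P1: store L2 := 50  ⟶  IMI  (L2)  txn=BusUpgr  M[L2]=42
step 13: P1: load  L3  ⟶  IMI  (L3)  txn=∅  M[L3]=15
step 14: P0: store L2 := 70  ⟶  MII  (L2)  txn=BusRdX+Flush  M[L2]=50
step 15: P2: store L0 := 95  ⟶  IIM  (L0)  txn=BusRdX+Flush  M[L0]=71
step 16: P2: load  L2  ⟶  SIS  (L2)  txn=BusRd+Flush  M[L2]=70
step 17: P2: store L3 := 25  ⟶  IIM  (L3)  txn=BusRdX+Flush  M[L3]=90
step 18: P0: store L0 := 17  ⟶  MII  (L0)  txn=BusRdX+Flush  M[L0]=95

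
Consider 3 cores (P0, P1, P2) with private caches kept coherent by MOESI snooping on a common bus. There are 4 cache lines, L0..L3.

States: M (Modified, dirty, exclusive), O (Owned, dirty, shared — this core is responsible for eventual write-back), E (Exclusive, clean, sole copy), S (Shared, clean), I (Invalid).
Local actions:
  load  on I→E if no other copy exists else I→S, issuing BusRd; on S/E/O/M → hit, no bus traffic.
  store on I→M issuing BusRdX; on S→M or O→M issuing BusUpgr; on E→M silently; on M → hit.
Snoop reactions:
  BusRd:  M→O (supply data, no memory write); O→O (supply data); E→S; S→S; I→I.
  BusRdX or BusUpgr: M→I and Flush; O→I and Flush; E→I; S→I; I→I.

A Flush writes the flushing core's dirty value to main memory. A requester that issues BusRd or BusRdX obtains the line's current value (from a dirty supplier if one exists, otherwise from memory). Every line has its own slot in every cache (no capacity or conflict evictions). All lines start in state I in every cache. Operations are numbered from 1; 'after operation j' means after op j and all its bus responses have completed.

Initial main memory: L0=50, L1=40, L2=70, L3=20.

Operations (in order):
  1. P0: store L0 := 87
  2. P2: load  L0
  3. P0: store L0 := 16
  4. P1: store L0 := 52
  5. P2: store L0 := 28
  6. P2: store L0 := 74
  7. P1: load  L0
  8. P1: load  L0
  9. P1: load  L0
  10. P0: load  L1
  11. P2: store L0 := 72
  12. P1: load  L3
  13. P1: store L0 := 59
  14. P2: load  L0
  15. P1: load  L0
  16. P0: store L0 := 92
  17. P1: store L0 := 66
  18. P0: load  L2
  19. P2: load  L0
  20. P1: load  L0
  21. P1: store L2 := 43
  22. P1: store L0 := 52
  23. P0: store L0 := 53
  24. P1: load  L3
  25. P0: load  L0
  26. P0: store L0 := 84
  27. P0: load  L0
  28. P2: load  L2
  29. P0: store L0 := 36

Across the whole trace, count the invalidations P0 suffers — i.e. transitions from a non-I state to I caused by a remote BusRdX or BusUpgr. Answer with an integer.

invalidations = 3

[1] P0: store L0 := 87 | P0:M(87), P1:I, P2:I | bus: BusRdX
[2] P2: load  L0 | P0:O(87), P1:I, P2:S(87) | bus: BusRd
[3] P0: store L0 := 16 | P0:M(16), P1:I, P2:I | bus: BusUpgr
[4] P1: store L0 := 52 | P0:I, P1:M(52), P2:I | bus: BusRdX,Flush
[5] P2: store L0 := 28 | P0:I, P1:I, P2:M(28) | bus: BusRdX,Flush
[6] P2: store L0 := 74 | P0:I, P1:I, P2:M(74) | bus: none
[7] P1: load  L0 | P0:I, P1:S(74), P2:O(74) | bus: BusRd
[8] P1: load  L0 | P0:I, P1:S(74), P2:O(74) | bus: none
[9] P1: load  L0 | P0:I, P1:S(74), P2:O(74) | bus: none
[10] P0: load  L1 | P0:E(40), P1:I, P2:I | bus: BusRd
[11] P2: store L0 := 72 | P0:I, P1:I, P2:M(72) | bus: BusUpgr
[12] P1: load  L3 | P0:I, P1:E(20), P2:I | bus: BusRd
[13] P1: store L0 := 59 | P0:I, P1:M(59), P2:I | bus: BusRdX,Flush
[14] P2: load  L0 | P0:I, P1:O(59), P2:S(59) | bus: BusRd
[15] P1: load  L0 | P0:I, P1:O(59), P2:S(59) | bus: none
[16] P0: store L0 := 92 | P0:M(92), P1:I, P2:I | bus: BusRdX,Flush
[17] P1: store L0 := 66 | P0:I, P1:M(66), P2:I | bus: BusRdX,Flush
[18] P0: load  L2 | P0:E(70), P1:I, P2:I | bus: BusRd
[19] P2: load  L0 | P0:I, P1:O(66), P2:S(66) | bus: BusRd
[20] P1: load  L0 | P0:I, P1:O(66), P2:S(66) | bus: none
[21] P1: store L2 := 43 | P0:I, P1:M(43), P2:I | bus: BusRdX
[22] P1: store L0 := 52 | P0:I, P1:M(52), P2:I | bus: BusUpgr
[23] P0: store L0 := 53 | P0:M(53), P1:I, P2:I | bus: BusRdX,Flush
[24] P1: load  L3 | P0:I, P1:E(20), P2:I | bus: none
[25] P0: load  L0 | P0:M(53), P1:I, P2:I | bus: none
[26] P0: store L0 := 84 | P0:M(84), P1:I, P2:I | bus: none
[27] P0: load  L0 | P0:M(84), P1:I, P2:I | bus: none
[28] P2: load  L2 | P0:I, P1:O(43), P2:S(43) | bus: BusRd
[29] P0: store L0 := 36 | P0:M(36), P1:I, P2:I | bus: none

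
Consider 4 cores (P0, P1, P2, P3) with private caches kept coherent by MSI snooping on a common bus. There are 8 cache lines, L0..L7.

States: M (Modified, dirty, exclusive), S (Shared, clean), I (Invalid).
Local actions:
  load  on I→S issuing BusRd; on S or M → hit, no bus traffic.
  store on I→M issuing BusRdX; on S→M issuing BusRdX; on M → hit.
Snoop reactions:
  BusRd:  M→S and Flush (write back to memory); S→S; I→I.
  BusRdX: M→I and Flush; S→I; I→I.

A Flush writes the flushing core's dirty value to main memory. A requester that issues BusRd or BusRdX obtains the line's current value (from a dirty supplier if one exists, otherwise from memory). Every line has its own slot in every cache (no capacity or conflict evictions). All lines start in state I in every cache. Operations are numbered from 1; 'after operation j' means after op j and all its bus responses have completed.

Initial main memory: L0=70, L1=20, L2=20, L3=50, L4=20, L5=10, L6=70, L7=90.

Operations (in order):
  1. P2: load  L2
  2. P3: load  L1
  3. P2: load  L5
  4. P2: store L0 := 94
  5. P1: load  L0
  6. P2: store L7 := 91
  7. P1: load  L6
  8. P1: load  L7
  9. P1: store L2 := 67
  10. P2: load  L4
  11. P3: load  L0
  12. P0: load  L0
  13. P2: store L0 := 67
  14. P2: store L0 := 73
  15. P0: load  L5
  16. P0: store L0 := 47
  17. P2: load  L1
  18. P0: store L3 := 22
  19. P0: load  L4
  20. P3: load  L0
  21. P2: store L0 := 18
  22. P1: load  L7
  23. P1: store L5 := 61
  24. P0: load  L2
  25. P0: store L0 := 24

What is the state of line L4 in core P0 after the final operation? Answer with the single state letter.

step 1: P2: load  L2  ⟶  IISI  (L2)  txn=BusRd  M[L2]=20
step 2: P3: load  L1  ⟶  IIIS  (L1)  txn=BusRd  M[L1]=20
step 3: P2: load  L5  ⟶  IISI  (L5)  txn=BusRd  M[L5]=10
step 4: P2: store L0 := 94  ⟶  IIMI  (L0)  txn=BusRdX  M[L0]=70
step 5: P1: load  L0  ⟶  ISSI  (L0)  txn=BusRd+Flush  M[L0]=94
step 6: P2: store L7 := 91  ⟶  IIMI  (L7)  txn=BusRdX  M[L7]=90
step 7: P1: load  L6  ⟶  ISII  (L6)  txn=BusRd  M[L6]=70
step 8: P1: load  L7  ⟶  ISSI  (L7)  txn=BusRd+Flush  M[L7]=91
step 9: P1: store L2 := 67  ⟶  IMII  (L2)  txn=BusRdX  M[L2]=20
step 10: P2: load  L4  ⟶  IISI  (L4)  txn=BusRd  M[L4]=20
step 11: P3: load  L0  ⟶  ISSS  (L0)  txn=BusRd  M[L0]=94
step 12: P0: load  L0  ⟶  SSSS  (L0)  txn=BusRd  M[L0]=94
step 13: P2: store L0 := 67  ⟶  IIMI  (L0)  txn=BusRdX  M[L0]=94
step 14: P2: store L0 := 73  ⟶  IIMI  (L0)  txn=∅  M[L0]=94
step 15: P0: load  L5  ⟶  SISI  (L5)  txn=BusRd  M[L5]=10
step 16: P0: store L0 := 47  ⟶  MIII  (L0)  txn=BusRdX+Flush  M[L0]=73
step 17: P2: load  L1  ⟶  IISS  (L1)  txn=BusRd  M[L1]=20
step 18: P0: store L3 := 22  ⟶  MIII  (L3)  txn=BusRdX  M[L3]=50
step 19: P0: load  L4  ⟶  SISI  (L4)  txn=BusRd  M[L4]=20
step 20: P3: load  L0  ⟶  SIIS  (L0)  txn=BusRd+Flush  M[L0]=47
step 21: P2: store L0 := 18  ⟶  IIMI  (L0)  txn=BusRdX  M[L0]=47
step 22: P1: load  L7  ⟶  ISSI  (L7)  txn=∅  M[L7]=91
step 23: P1: store L5 := 61  ⟶  IMII  (L5)  txn=BusRdX  M[L5]=10
step 24: P0: load  L2  ⟶  SSII  (L2)  txn=BusRd+Flush  M[L2]=67
step 25: P0: store L0 := 24  ⟶  MIII  (L0)  txn=BusRdX+Flush  M[L0]=18

state = S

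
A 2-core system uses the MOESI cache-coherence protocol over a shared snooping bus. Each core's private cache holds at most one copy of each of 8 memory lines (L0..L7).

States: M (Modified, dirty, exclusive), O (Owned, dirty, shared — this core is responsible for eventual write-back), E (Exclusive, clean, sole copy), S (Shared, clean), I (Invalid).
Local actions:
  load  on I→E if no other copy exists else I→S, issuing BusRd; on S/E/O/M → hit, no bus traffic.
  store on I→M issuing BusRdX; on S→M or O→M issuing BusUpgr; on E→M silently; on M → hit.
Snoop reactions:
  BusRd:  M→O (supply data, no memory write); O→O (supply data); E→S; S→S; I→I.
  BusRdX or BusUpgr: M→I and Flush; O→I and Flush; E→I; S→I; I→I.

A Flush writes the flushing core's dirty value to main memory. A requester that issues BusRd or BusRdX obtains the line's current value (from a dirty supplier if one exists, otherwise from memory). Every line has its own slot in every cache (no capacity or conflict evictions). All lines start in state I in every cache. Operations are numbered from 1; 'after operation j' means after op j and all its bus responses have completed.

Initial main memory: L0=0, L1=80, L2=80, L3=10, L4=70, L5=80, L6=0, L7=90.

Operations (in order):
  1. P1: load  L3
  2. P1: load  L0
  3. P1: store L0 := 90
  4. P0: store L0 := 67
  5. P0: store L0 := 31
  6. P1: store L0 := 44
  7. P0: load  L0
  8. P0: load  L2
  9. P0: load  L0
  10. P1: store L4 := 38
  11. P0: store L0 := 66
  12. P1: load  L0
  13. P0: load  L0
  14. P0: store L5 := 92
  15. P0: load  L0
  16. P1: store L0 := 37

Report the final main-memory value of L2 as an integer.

[1] P1: load  L3 | P0:I, P1:E(10) | bus: BusRd
[2] P1: load  L0 | P0:I, P1:E(0) | bus: BusRd
[3] P1: store L0 := 90 | P0:I, P1:M(90) | bus: none
[4] P0: store L0 := 67 | P0:M(67), P1:I | bus: BusRdX,Flush
[5] P0: store L0 := 31 | P0:M(31), P1:I | bus: none
[6] P1: store L0 := 44 | P0:I, P1:M(44) | bus: BusRdX,Flush
[7] P0: load  L0 | P0:S(44), P1:O(44) | bus: BusRd
[8] P0: load  L2 | P0:E(80), P1:I | bus: BusRd
[9] P0: load  L0 | P0:S(44), P1:O(44) | bus: none
[10] P1: store L4 := 38 | P0:I, P1:M(38) | bus: BusRdX
[11] P0: store L0 := 66 | P0:M(66), P1:I | bus: BusUpgr,Flush
[12] P1: load  L0 | P0:O(66), P1:S(66) | bus: BusRd
[13] P0: load  L0 | P0:O(66), P1:S(66) | bus: none
[14] P0: store L5 := 92 | P0:M(92), P1:I | bus: BusRdX
[15] P0: load  L0 | P0:O(66), P1:S(66) | bus: none
[16] P1: store L0 := 37 | P0:I, P1:M(37) | bus: BusUpgr,Flush

memory[L2] = 80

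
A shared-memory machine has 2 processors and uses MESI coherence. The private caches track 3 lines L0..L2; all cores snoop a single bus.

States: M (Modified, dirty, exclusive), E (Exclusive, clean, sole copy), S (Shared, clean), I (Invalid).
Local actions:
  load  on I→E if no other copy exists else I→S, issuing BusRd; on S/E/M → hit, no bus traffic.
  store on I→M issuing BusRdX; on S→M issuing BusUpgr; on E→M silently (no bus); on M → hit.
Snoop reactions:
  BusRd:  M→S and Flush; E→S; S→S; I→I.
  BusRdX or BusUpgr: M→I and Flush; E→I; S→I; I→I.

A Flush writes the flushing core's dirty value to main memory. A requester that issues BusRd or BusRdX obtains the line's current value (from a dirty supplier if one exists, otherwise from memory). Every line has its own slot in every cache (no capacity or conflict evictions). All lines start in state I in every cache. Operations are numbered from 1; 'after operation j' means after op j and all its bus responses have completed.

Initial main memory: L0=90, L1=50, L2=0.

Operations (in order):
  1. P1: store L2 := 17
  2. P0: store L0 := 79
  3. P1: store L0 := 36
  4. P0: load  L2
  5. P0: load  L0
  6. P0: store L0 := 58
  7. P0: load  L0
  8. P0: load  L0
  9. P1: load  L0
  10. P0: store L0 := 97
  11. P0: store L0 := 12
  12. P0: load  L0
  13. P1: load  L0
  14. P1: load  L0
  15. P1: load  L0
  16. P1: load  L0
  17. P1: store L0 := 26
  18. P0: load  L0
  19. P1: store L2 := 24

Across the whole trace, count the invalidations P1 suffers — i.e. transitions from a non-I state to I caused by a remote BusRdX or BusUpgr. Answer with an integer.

  op1 P1: store L2 := 17 → I/M on L2; bus BusRdX; mem=0
  op2 P0: store L0 := 79 → M/I on L0; bus BusRdX; mem=90
  op3 P1: store L0 := 36 → I/M on L0; bus BusRdX Flush; mem=79
  op4 P0: load  L2 → S/S on L2; bus BusRd Flush; mem=17
  op5 P0: load  L0 → S/S on L0; bus BusRd Flush; mem=36
  op6 P0: store L0 := 58 → M/I on L0; bus BusUpgr; mem=36
  op7 P0: load  L0 → M/I on L0; bus (none); mem=36
  op8 P0: load  L0 → M/I on L0; bus (none); mem=36
  op9 P1: load  L0 → S/S on L0; bus BusRd Flush; mem=58
  op10 P0: store L0 := 97 → M/I on L0; bus BusUpgr; mem=58
  op11 P0: store L0 := 12 → M/I on L0; bus (none); mem=58
  op12 P0: load  L0 → M/I on L0; bus (none); mem=58
  op13 P1: load  L0 → S/S on L0; bus BusRd Flush; mem=12
  op14 P1: load  L0 → S/S on L0; bus (none); mem=12
  op15 P1: load  L0 → S/S on L0; bus (none); mem=12
  op16 P1: load  L0 → S/S on L0; bus (none); mem=12
  op17 P1: store L0 := 26 → I/M on L0; bus BusUpgr; mem=12
  op18 P0: load  L0 → S/S on L0; bus BusRd Flush; mem=26
  op19 P1: store L2 := 24 → I/M on L2; bus BusUpgr; mem=17

invalidations = 2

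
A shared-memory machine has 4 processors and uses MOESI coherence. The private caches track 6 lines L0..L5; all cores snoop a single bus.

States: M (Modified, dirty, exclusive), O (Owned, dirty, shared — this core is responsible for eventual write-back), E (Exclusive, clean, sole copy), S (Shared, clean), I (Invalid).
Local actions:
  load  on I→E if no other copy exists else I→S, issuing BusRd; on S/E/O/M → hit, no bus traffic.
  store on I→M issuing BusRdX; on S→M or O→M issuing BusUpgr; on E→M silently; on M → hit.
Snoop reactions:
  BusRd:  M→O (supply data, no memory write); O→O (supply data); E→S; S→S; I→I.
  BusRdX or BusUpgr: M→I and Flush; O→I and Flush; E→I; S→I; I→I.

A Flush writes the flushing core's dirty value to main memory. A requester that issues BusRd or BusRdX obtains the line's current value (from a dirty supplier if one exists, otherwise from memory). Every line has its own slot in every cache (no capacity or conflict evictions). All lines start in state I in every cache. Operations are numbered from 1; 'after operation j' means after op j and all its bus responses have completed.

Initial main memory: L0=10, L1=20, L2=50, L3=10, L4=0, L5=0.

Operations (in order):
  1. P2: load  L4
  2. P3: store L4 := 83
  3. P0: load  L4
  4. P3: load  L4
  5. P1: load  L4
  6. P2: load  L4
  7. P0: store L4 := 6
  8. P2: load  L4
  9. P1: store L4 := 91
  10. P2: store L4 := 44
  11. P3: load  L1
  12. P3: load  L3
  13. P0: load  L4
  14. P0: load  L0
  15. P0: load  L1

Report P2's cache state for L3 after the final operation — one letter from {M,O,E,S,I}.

state = I

[1] P2: load  L4 | P0:I, P1:I, P2:E(0), P3:I | bus: BusRd
[2] P3: store L4 := 83 | P0:I, P1:I, P2:I, P3:M(83) | bus: BusRdX
[3] P0: load  L4 | P0:S(83), P1:I, P2:I, P3:O(83) | bus: BusRd
[4] P3: load  L4 | P0:S(83), P1:I, P2:I, P3:O(83) | bus: none
[5] P1: load  L4 | P0:S(83), P1:S(83), P2:I, P3:O(83) | bus: BusRd
[6] P2: load  L4 | P0:S(83), P1:S(83), P2:S(83), P3:O(83) | bus: BusRd
[7] P0: store L4 := 6 | P0:M(6), P1:I, P2:I, P3:I | bus: BusUpgr,Flush
[8] P2: load  L4 | P0:O(6), P1:I, P2:S(6), P3:I | bus: BusRd
[9] P1: store L4 := 91 | P0:I, P1:M(91), P2:I, P3:I | bus: BusRdX,Flush
[10] P2: store L4 := 44 | P0:I, P1:I, P2:M(44), P3:I | bus: BusRdX,Flush
[11] P3: load  L1 | P0:I, P1:I, P2:I, P3:E(20) | bus: BusRd
[12] P3: load  L3 | P0:I, P1:I, P2:I, P3:E(10) | bus: BusRd
[13] P0: load  L4 | P0:S(44), P1:I, P2:O(44), P3:I | bus: BusRd
[14] P0: load  L0 | P0:E(10), P1:I, P2:I, P3:I | bus: BusRd
[15] P0: load  L1 | P0:S(20), P1:I, P2:I, P3:S(20) | bus: BusRd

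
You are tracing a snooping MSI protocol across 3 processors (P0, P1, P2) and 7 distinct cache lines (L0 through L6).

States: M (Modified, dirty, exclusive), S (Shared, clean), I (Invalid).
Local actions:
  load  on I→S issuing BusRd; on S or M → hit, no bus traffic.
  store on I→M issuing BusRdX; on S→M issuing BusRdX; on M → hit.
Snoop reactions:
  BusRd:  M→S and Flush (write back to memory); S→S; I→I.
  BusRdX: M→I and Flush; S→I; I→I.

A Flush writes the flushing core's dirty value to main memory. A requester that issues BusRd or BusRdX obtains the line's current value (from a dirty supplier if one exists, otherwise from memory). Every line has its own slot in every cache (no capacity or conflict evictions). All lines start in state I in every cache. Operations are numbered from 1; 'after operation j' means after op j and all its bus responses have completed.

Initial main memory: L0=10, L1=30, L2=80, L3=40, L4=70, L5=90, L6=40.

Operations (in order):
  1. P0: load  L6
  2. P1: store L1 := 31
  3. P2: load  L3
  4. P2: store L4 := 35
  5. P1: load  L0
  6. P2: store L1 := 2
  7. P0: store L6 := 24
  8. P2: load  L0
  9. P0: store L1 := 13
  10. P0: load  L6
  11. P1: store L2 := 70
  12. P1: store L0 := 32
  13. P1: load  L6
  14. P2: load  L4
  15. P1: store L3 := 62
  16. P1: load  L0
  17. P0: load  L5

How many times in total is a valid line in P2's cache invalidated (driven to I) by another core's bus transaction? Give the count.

1. P0: load  L6  bus=[BusRd]  L6: P0=S P1=I P2=I  mem[L6]=40
2. P1: store L1 := 31  bus=[BusRdX]  L1: P0=I P1=M P2=I  mem[L1]=30
3. P2: load  L3  bus=[BusRd]  L3: P0=I P1=I P2=S  mem[L3]=40
4. P2: store L4 := 35  bus=[BusRdX]  L4: P0=I P1=I P2=M  mem[L4]=70
5. P1: load  L0  bus=[BusRd]  L0: P0=I P1=S P2=I  mem[L0]=10
6. P2: store L1 := 2  bus=[BusRdX,Flush]  L1: P0=I P1=I P2=M  mem[L1]=31
7. P0: store L6 := 24  bus=[BusRdX]  L6: P0=M P1=I P2=I  mem[L6]=40
8. P2: load  L0  bus=[BusRd]  L0: P0=I P1=S P2=S  mem[L0]=10
9. P0: store L1 := 13  bus=[BusRdX,Flush]  L1: P0=M P1=I P2=I  mem[L1]=2
10. P0: load  L6  bus=[-]  L6: P0=M P1=I P2=I  mem[L6]=40
11. P1: store L2 := 70  bus=[BusRdX]  L2: P0=I P1=M P2=I  mem[L2]=80
12. P1: store L0 := 32  bus=[BusRdX]  L0: P0=I P1=M P2=I  mem[L0]=10
13. P1: load  L6  bus=[BusRd,Flush]  L6: P0=S P1=S P2=I  mem[L6]=24
14. P2: load  L4  bus=[-]  L4: P0=I P1=I P2=M  mem[L4]=70
15. P1: store L3 := 62  bus=[BusRdX]  L3: P0=I P1=M P2=I  mem[L3]=40
16. P1: load  L0  bus=[-]  L0: P0=I P1=M P2=I  mem[L0]=10
17. P0: load  L5  bus=[BusRd]  L5: P0=S P1=I P2=I  mem[L5]=90

invalidations = 3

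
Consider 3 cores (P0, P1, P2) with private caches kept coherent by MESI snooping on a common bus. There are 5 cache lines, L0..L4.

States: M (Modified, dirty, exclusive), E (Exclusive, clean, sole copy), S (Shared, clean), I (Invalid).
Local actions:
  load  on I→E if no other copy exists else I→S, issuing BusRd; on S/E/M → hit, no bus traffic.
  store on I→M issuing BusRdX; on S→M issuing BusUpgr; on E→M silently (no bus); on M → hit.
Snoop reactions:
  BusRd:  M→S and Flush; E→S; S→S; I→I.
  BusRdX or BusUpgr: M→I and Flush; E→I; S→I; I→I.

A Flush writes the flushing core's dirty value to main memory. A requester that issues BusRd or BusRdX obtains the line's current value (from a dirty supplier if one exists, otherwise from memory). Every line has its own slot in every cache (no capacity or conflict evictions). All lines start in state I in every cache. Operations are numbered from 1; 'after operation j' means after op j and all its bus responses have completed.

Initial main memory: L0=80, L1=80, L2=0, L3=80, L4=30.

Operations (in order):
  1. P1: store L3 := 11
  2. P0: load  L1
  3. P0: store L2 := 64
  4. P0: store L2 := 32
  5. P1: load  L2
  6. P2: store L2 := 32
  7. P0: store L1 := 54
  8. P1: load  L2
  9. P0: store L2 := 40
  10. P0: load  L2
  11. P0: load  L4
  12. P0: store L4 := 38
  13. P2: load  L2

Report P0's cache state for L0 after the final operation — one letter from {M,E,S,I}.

state = I

[1] P1: store L3 := 11 | P0:I, P1:M(11), P2:I | bus: BusRdX
[2] P0: load  L1 | P0:E(80), P1:I, P2:I | bus: BusRd
[3] P0: store L2 := 64 | P0:M(64), P1:I, P2:I | bus: BusRdX
[4] P0: store L2 := 32 | P0:M(32), P1:I, P2:I | bus: none
[5] P1: load  L2 | P0:S(32), P1:S(32), P2:I | bus: BusRd,Flush
[6] P2: store L2 := 32 | P0:I, P1:I, P2:M(32) | bus: BusRdX
[7] P0: store L1 := 54 | P0:M(54), P1:I, P2:I | bus: none
[8] P1: load  L2 | P0:I, P1:S(32), P2:S(32) | bus: BusRd,Flush
[9] P0: store L2 := 40 | P0:M(40), P1:I, P2:I | bus: BusRdX
[10] P0: load  L2 | P0:M(40), P1:I, P2:I | bus: none
[11] P0: load  L4 | P0:E(30), P1:I, P2:I | bus: BusRd
[12] P0: store L4 := 38 | P0:M(38), P1:I, P2:I | bus: none
[13] P2: load  L2 | P0:S(40), P1:I, P2:S(40) | bus: BusRd,Flush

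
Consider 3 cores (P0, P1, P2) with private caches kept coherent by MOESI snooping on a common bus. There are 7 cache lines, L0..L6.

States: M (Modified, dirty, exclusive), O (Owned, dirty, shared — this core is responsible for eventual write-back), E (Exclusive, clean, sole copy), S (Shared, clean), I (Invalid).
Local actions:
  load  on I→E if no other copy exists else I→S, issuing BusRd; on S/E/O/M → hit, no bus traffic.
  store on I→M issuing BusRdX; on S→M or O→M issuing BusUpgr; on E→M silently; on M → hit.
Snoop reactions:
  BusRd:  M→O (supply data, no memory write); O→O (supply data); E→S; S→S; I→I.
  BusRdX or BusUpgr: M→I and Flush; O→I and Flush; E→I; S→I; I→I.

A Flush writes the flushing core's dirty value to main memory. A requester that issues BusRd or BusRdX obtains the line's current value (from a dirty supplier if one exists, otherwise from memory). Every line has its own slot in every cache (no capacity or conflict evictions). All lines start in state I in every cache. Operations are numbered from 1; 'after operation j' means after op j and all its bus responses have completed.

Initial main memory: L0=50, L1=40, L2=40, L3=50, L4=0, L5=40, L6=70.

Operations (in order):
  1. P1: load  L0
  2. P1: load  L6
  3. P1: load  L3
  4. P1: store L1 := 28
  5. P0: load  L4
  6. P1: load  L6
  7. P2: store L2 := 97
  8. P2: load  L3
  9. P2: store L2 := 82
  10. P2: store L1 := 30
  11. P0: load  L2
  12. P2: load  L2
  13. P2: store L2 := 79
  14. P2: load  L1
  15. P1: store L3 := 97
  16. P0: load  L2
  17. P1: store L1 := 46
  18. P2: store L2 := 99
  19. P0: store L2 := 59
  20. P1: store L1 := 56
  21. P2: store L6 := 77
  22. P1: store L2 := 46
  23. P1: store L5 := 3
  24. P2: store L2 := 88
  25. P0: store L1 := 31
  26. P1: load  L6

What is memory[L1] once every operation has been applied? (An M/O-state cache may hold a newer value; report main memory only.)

memory[L1] = 56

[1] P1: load  L0 | P0:I, P1:E(50), P2:I | bus: BusRd
[2] P1: load  L6 | P0:I, P1:E(70), P2:I | bus: BusRd
[3] P1: load  L3 | P0:I, P1:E(50), P2:I | bus: BusRd
[4] P1: store L1 := 28 | P0:I, P1:M(28), P2:I | bus: BusRdX
[5] P0: load  L4 | P0:E(0), P1:I, P2:I | bus: BusRd
[6] P1: load  L6 | P0:I, P1:E(70), P2:I | bus: none
[7] P2: store L2 := 97 | P0:I, P1:I, P2:M(97) | bus: BusRdX
[8] P2: load  L3 | P0:I, P1:S(50), P2:S(50) | bus: BusRd
[9] P2: store L2 := 82 | P0:I, P1:I, P2:M(82) | bus: none
[10] P2: store L1 := 30 | P0:I, P1:I, P2:M(30) | bus: BusRdX,Flush
[11] P0: load  L2 | P0:S(82), P1:I, P2:O(82) | bus: BusRd
[12] P2: load  L2 | P0:S(82), P1:I, P2:O(82) | bus: none
[13] P2: store L2 := 79 | P0:I, P1:I, P2:M(79) | bus: BusUpgr
[14] P2: load  L1 | P0:I, P1:I, P2:M(30) | bus: none
[15] P1: store L3 := 97 | P0:I, P1:M(97), P2:I | bus: BusUpgr
[16] P0: load  L2 | P0:S(79), P1:I, P2:O(79) | bus: BusRd
[17] P1: store L1 := 46 | P0:I, P1:M(46), P2:I | bus: BusRdX,Flush
[18] P2: store L2 := 99 | P0:I, P1:I, P2:M(99) | bus: BusUpgr
[19] P0: store L2 := 59 | P0:M(59), P1:I, P2:I | bus: BusRdX,Flush
[20] P1: store L1 := 56 | P0:I, P1:M(56), P2:I | bus: none
[21] P2: store L6 := 77 | P0:I, P1:I, P2:M(77) | bus: BusRdX
[22] P1: store L2 := 46 | P0:I, P1:M(46), P2:I | bus: BusRdX,Flush
[23] P1: store L5 := 3 | P0:I, P1:M(3), P2:I | bus: BusRdX
[24] P2: store L2 := 88 | P0:I, P1:I, P2:M(88) | bus: BusRdX,Flush
[25] P0: store L1 := 31 | P0:M(31), P1:I, P2:I | bus: BusRdX,Flush
[26] P1: load  L6 | P0:I, P1:S(77), P2:O(77) | bus: BusRd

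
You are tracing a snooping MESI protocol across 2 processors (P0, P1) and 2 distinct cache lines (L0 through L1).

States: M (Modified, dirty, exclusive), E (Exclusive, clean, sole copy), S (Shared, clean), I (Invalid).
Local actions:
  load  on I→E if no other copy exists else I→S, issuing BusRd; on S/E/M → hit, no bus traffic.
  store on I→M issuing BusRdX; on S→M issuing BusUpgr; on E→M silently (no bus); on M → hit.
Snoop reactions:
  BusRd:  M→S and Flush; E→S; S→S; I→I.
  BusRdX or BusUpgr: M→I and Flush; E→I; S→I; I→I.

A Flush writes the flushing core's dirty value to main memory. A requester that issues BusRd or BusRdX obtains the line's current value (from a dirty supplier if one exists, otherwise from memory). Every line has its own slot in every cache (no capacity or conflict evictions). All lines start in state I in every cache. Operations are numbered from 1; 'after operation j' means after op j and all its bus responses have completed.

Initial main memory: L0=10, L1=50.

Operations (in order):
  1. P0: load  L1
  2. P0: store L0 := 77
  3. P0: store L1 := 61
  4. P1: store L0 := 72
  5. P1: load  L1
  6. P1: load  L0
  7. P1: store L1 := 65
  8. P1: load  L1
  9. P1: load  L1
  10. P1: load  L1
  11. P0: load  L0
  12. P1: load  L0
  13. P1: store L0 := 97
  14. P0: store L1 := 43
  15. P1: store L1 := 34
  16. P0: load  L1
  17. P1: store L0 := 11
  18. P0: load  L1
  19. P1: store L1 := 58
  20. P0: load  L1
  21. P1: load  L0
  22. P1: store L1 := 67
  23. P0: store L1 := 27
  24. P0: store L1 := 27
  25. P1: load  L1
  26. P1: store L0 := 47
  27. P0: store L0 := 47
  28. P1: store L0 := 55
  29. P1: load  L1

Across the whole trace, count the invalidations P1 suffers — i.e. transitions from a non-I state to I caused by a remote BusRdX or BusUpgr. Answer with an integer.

invalidations = 3

  op1 P0: load  L1 → E/I on L1; bus BusRd; mem=50
  op2 P0: store L0 := 77 → M/I on L0; bus BusRdX; mem=10
  op3 P0: store L1 := 61 → M/I on L1; bus (none); mem=50
  op4 P1: store L0 := 72 → I/M on L0; bus BusRdX Flush; mem=77
  op5 P1: load  L1 → S/S on L1; bus BusRd Flush; mem=61
  op6 P1: load  L0 → I/M on L0; bus (none); mem=77
  op7 P1: store L1 := 65 → I/M on L1; bus BusUpgr; mem=61
  op8 P1: load  L1 → I/M on L1; bus (none); mem=61
  op9 P1: load  L1 → I/M on L1; bus (none); mem=61
  op10 P1: load  L1 → I/M on L1; bus (none); mem=61
  op11 P0: load  L0 → S/S on L0; bus BusRd Flush; mem=72
  op12 P1: load  L0 → S/S on L0; bus (none); mem=72
  op13 P1: store L0 := 97 → I/M on L0; bus BusUpgr; mem=72
  op14 P0: store L1 := 43 → M/I on L1; bus BusRdX Flush; mem=65
  op15 P1: store L1 := 34 → I/M on L1; bus BusRdX Flush; mem=43
  op16 P0: load  L1 → S/S on L1; bus BusRd Flush; mem=34
  op17 P1: store L0 := 11 → I/M on L0; bus (none); mem=72
  op18 P0: load  L1 → S/S on L1; bus (none); mem=34
  op19 P1: store L1 := 58 → I/M on L1; bus BusUpgr; mem=34
  op20 P0: load  L1 → S/S on L1; bus BusRd Flush; mem=58
  op21 P1: load  L0 → I/M on L0; bus (none); mem=72
  op22 P1: store L1 := 67 → I/M on L1; bus BusUpgr; mem=58
  op23 P0: store L1 := 27 → M/I on L1; bus BusRdX Flush; mem=67
  op24 P0: store L1 := 27 → M/I on L1; bus (none); mem=67
  op25 P1: load  L1 → S/S on L1; bus BusRd Flush; mem=27
  op26 P1: store L0 := 47 → I/M on L0; bus (none); mem=72
  op27 P0: store L0 := 47 → M/I on L0; bus BusRdX Flush; mem=47
  op28 P1: store L0 := 55 → I/M on L0; bus BusRdX Flush; mem=47
  op29 P1: load  L1 → S/S on L1; bus (none); mem=27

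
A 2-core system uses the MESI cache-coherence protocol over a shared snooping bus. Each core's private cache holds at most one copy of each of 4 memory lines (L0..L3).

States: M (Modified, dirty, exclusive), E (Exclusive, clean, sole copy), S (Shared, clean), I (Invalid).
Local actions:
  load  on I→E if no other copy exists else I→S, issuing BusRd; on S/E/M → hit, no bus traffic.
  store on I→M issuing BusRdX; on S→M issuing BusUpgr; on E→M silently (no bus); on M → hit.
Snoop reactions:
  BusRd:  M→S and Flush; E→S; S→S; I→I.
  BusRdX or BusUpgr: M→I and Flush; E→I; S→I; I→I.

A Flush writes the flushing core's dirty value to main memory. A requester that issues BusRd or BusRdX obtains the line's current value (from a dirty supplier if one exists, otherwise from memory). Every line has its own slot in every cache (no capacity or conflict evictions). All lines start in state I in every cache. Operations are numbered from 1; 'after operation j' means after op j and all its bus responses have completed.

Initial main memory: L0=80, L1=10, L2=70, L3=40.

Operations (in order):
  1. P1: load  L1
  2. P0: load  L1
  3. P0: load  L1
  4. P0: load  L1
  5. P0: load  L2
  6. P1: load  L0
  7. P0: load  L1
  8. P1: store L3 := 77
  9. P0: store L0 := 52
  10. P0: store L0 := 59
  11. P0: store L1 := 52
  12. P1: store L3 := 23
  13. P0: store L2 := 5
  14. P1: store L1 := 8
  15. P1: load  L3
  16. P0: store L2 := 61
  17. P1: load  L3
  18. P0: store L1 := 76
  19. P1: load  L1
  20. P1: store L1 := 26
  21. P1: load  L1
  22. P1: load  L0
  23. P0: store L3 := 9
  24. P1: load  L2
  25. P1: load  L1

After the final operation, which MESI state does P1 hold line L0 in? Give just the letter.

state = S

[1] P1: load  L1 | P0:I, P1:E(10) | bus: BusRd
[2] P0: load  L1 | P0:S(10), P1:S(10) | bus: BusRd
[3] P0: load  L1 | P0:S(10), P1:S(10) | bus: none
[4] P0: load  L1 | P0:S(10), P1:S(10) | bus: none
[5] P0: load  L2 | P0:E(70), P1:I | bus: BusRd
[6] P1: load  L0 | P0:I, P1:E(80) | bus: BusRd
[7] P0: load  L1 | P0:S(10), P1:S(10) | bus: none
[8] P1: store L3 := 77 | P0:I, P1:M(77) | bus: BusRdX
[9] P0: store L0 := 52 | P0:M(52), P1:I | bus: BusRdX
[10] P0: store L0 := 59 | P0:M(59), P1:I | bus: none
[11] P0: store L1 := 52 | P0:M(52), P1:I | bus: BusUpgr
[12] P1: store L3 := 23 | P0:I, P1:M(23) | bus: none
[13] P0: store L2 := 5 | P0:M(5), P1:I | bus: none
[14] P1: store L1 := 8 | P0:I, P1:M(8) | bus: BusRdX,Flush
[15] P1: load  L3 | P0:I, P1:M(23) | bus: none
[16] P0: store L2 := 61 | P0:M(61), P1:I | bus: none
[17] P1: load  L3 | P0:I, P1:M(23) | bus: none
[18] P0: store L1 := 76 | P0:M(76), P1:I | bus: BusRdX,Flush
[19] P1: load  L1 | P0:S(76), P1:S(76) | bus: BusRd,Flush
[20] P1: store L1 := 26 | P0:I, P1:M(26) | bus: BusUpgr
[21] P1: load  L1 | P0:I, P1:M(26) | bus: none
[22] P1: load  L0 | P0:S(59), P1:S(59) | bus: BusRd,Flush
[23] P0: store L3 := 9 | P0:M(9), P1:I | bus: BusRdX,Flush
[24] P1: load  L2 | P0:S(61), P1:S(61) | bus: BusRd,Flush
[25] P1: load  L1 | P0:I, P1:M(26) | bus: none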